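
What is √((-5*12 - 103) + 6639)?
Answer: 2*√1619 ≈ 80.474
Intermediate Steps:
√((-5*12 - 103) + 6639) = √((-60 - 103) + 6639) = √(-163 + 6639) = √6476 = 2*√1619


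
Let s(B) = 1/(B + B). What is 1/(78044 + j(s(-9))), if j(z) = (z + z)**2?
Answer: 81/6321565 ≈ 1.2813e-5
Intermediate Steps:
s(B) = 1/(2*B)
j(z) = 4*z**2 (j(z) = (2*z)**2 = 4*z**2)
1/(78044 + j(s(-9))) = 1/(78044 + 4*((1/2)/(-9))**2) = 1/(78044 + 4*((1/2)*(-1/9))**2) = 1/(78044 + 4*(-1/18)**2) = 1/(78044 + 4*(1/324)) = 1/(78044 + 1/81) = 1/(6321565/81) = 81/6321565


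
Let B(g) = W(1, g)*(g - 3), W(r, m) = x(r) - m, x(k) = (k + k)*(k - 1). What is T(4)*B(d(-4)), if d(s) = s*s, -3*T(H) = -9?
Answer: -624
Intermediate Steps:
x(k) = 2*k*(-1 + k) (x(k) = (2*k)*(-1 + k) = 2*k*(-1 + k))
T(H) = 3 (T(H) = -⅓*(-9) = 3)
W(r, m) = -m + 2*r*(-1 + r) (W(r, m) = 2*r*(-1 + r) - m = -m + 2*r*(-1 + r))
d(s) = s²
B(g) = -g*(-3 + g) (B(g) = (-g + 2*1*(-1 + 1))*(g - 3) = (-g + 2*1*0)*(-3 + g) = (-g + 0)*(-3 + g) = (-g)*(-3 + g) = -g*(-3 + g))
T(4)*B(d(-4)) = 3*((-4)²*(3 - 1*(-4)²)) = 3*(16*(3 - 1*16)) = 3*(16*(3 - 16)) = 3*(16*(-13)) = 3*(-208) = -624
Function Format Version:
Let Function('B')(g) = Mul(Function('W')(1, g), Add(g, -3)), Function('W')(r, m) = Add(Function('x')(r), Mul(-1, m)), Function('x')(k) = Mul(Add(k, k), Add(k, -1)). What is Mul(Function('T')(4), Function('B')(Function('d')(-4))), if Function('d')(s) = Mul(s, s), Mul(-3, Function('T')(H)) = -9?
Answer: -624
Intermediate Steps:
Function('x')(k) = Mul(2, k, Add(-1, k)) (Function('x')(k) = Mul(Mul(2, k), Add(-1, k)) = Mul(2, k, Add(-1, k)))
Function('T')(H) = 3 (Function('T')(H) = Mul(Rational(-1, 3), -9) = 3)
Function('W')(r, m) = Add(Mul(-1, m), Mul(2, r, Add(-1, r))) (Function('W')(r, m) = Add(Mul(2, r, Add(-1, r)), Mul(-1, m)) = Add(Mul(-1, m), Mul(2, r, Add(-1, r))))
Function('d')(s) = Pow(s, 2)
Function('B')(g) = Mul(-1, g, Add(-3, g)) (Function('B')(g) = Mul(Add(Mul(-1, g), Mul(2, 1, Add(-1, 1))), Add(g, -3)) = Mul(Add(Mul(-1, g), Mul(2, 1, 0)), Add(-3, g)) = Mul(Add(Mul(-1, g), 0), Add(-3, g)) = Mul(Mul(-1, g), Add(-3, g)) = Mul(-1, g, Add(-3, g)))
Mul(Function('T')(4), Function('B')(Function('d')(-4))) = Mul(3, Mul(Pow(-4, 2), Add(3, Mul(-1, Pow(-4, 2))))) = Mul(3, Mul(16, Add(3, Mul(-1, 16)))) = Mul(3, Mul(16, Add(3, -16))) = Mul(3, Mul(16, -13)) = Mul(3, -208) = -624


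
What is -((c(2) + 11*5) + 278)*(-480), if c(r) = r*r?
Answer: 161760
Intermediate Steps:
c(r) = r**2
-((c(2) + 11*5) + 278)*(-480) = -((2**2 + 11*5) + 278)*(-480) = -((4 + 55) + 278)*(-480) = -(59 + 278)*(-480) = -337*(-480) = -1*(-161760) = 161760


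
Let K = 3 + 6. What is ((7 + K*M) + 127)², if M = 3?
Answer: 25921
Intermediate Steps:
K = 9
((7 + K*M) + 127)² = ((7 + 9*3) + 127)² = ((7 + 27) + 127)² = (34 + 127)² = 161² = 25921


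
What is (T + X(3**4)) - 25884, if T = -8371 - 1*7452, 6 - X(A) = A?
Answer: -41782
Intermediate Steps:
X(A) = 6 - A
T = -15823 (T = -8371 - 7452 = -15823)
(T + X(3**4)) - 25884 = (-15823 + (6 - 1*3**4)) - 25884 = (-15823 + (6 - 1*81)) - 25884 = (-15823 + (6 - 81)) - 25884 = (-15823 - 75) - 25884 = -15898 - 25884 = -41782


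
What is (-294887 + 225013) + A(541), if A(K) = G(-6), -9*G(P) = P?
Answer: -209620/3 ≈ -69873.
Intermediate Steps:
G(P) = -P/9
A(K) = 2/3 (A(K) = -1/9*(-6) = 2/3)
(-294887 + 225013) + A(541) = (-294887 + 225013) + 2/3 = -69874 + 2/3 = -209620/3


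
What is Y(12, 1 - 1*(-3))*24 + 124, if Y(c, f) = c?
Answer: 412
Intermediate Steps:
Y(12, 1 - 1*(-3))*24 + 124 = 12*24 + 124 = 288 + 124 = 412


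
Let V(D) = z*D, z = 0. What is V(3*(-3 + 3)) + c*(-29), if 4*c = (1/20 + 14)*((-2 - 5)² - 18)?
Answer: -252619/80 ≈ -3157.7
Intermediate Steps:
c = 8711/80 (c = ((1/20 + 14)*((-2 - 5)² - 18))/4 = ((1/20 + 14)*((-7)² - 18))/4 = (281*(49 - 18)/20)/4 = ((281/20)*31)/4 = (¼)*(8711/20) = 8711/80 ≈ 108.89)
V(D) = 0 (V(D) = 0*D = 0)
V(3*(-3 + 3)) + c*(-29) = 0 + (8711/80)*(-29) = 0 - 252619/80 = -252619/80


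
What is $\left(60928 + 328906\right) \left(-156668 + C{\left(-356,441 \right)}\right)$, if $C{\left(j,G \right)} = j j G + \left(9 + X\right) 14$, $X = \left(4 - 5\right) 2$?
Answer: $21727010495004$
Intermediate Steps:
$X = -2$ ($X = \left(-1\right) 2 = -2$)
$C{\left(j,G \right)} = 98 + G j^{2}$ ($C{\left(j,G \right)} = j j G + \left(9 - 2\right) 14 = j^{2} G + 7 \cdot 14 = G j^{2} + 98 = 98 + G j^{2}$)
$\left(60928 + 328906\right) \left(-156668 + C{\left(-356,441 \right)}\right) = \left(60928 + 328906\right) \left(-156668 + \left(98 + 441 \left(-356\right)^{2}\right)\right) = 389834 \left(-156668 + \left(98 + 441 \cdot 126736\right)\right) = 389834 \left(-156668 + \left(98 + 55890576\right)\right) = 389834 \left(-156668 + 55890674\right) = 389834 \cdot 55734006 = 21727010495004$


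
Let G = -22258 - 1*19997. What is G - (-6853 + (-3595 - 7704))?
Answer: -24103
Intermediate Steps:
G = -42255 (G = -22258 - 19997 = -42255)
G - (-6853 + (-3595 - 7704)) = -42255 - (-6853 + (-3595 - 7704)) = -42255 - (-6853 - 11299) = -42255 - 1*(-18152) = -42255 + 18152 = -24103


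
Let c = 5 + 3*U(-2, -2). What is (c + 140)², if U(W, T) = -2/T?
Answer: 21904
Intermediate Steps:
c = 8 (c = 5 + 3*(-2/(-2)) = 5 + 3*(-2*(-½)) = 5 + 3*1 = 5 + 3 = 8)
(c + 140)² = (8 + 140)² = 148² = 21904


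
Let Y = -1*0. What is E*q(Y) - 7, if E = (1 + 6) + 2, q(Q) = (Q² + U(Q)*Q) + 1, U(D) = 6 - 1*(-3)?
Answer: 2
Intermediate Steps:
U(D) = 9 (U(D) = 6 + 3 = 9)
Y = 0
q(Q) = 1 + Q² + 9*Q (q(Q) = (Q² + 9*Q) + 1 = 1 + Q² + 9*Q)
E = 9 (E = 7 + 2 = 9)
E*q(Y) - 7 = 9*(1 + 0² + 9*0) - 7 = 9*(1 + 0 + 0) - 7 = 9*1 - 7 = 9 - 7 = 2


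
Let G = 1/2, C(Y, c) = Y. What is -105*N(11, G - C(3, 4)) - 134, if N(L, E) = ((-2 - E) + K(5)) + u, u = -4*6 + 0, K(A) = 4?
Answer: 3827/2 ≈ 1913.5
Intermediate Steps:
G = ½ (G = 1*(½) = ½ ≈ 0.50000)
u = -24 (u = -24 + 0 = -24)
N(L, E) = -22 - E (N(L, E) = ((-2 - E) + 4) - 24 = (2 - E) - 24 = -22 - E)
-105*N(11, G - C(3, 4)) - 134 = -105*(-22 - (½ - 1*3)) - 134 = -105*(-22 - (½ - 3)) - 134 = -105*(-22 - 1*(-5/2)) - 134 = -105*(-22 + 5/2) - 134 = -105*(-39/2) - 134 = 4095/2 - 134 = 3827/2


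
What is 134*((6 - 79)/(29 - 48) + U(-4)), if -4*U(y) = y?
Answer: 12328/19 ≈ 648.84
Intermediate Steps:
U(y) = -y/4
134*((6 - 79)/(29 - 48) + U(-4)) = 134*((6 - 79)/(29 - 48) - ¼*(-4)) = 134*(-73/(-19) + 1) = 134*(-73*(-1/19) + 1) = 134*(73/19 + 1) = 134*(92/19) = 12328/19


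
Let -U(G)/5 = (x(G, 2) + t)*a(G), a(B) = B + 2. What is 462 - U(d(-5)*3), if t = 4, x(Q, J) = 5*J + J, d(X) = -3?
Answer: -98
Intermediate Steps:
x(Q, J) = 6*J
a(B) = 2 + B
U(G) = -160 - 80*G (U(G) = -5*(6*2 + 4)*(2 + G) = -5*(12 + 4)*(2 + G) = -80*(2 + G) = -5*(32 + 16*G) = -160 - 80*G)
462 - U(d(-5)*3) = 462 - (-160 - (-240)*3) = 462 - (-160 - 80*(-9)) = 462 - (-160 + 720) = 462 - 1*560 = 462 - 560 = -98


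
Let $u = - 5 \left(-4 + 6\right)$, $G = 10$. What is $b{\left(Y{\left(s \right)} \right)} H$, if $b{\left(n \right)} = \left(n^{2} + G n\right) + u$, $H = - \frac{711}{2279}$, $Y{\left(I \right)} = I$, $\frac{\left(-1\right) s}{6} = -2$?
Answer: $- \frac{180594}{2279} \approx -79.243$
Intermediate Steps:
$s = 12$ ($s = \left(-6\right) \left(-2\right) = 12$)
$H = - \frac{711}{2279}$ ($H = \left(-711\right) \frac{1}{2279} = - \frac{711}{2279} \approx -0.31198$)
$u = -10$ ($u = \left(-5\right) 2 = -10$)
$b{\left(n \right)} = -10 + n^{2} + 10 n$ ($b{\left(n \right)} = \left(n^{2} + 10 n\right) - 10 = -10 + n^{2} + 10 n$)
$b{\left(Y{\left(s \right)} \right)} H = \left(-10 + 12^{2} + 10 \cdot 12\right) \left(- \frac{711}{2279}\right) = \left(-10 + 144 + 120\right) \left(- \frac{711}{2279}\right) = 254 \left(- \frac{711}{2279}\right) = - \frac{180594}{2279}$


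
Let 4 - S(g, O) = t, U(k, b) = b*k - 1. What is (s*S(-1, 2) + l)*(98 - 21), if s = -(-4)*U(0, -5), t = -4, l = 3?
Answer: -2233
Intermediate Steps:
U(k, b) = -1 + b*k
S(g, O) = 8 (S(g, O) = 4 - 1*(-4) = 4 + 4 = 8)
s = -4 (s = -(-4)*(-1 - 5*0) = -(-4)*(-1 + 0) = -(-4)*(-1) = -1*4 = -4)
(s*S(-1, 2) + l)*(98 - 21) = (-4*8 + 3)*(98 - 21) = (-32 + 3)*77 = -29*77 = -2233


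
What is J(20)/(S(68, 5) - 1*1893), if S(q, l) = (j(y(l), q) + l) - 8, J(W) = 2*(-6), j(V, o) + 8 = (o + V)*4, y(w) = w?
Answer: 3/403 ≈ 0.0074442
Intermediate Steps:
j(V, o) = -8 + 4*V + 4*o (j(V, o) = -8 + (o + V)*4 = -8 + (V + o)*4 = -8 + (4*V + 4*o) = -8 + 4*V + 4*o)
J(W) = -12
S(q, l) = -16 + 4*q + 5*l (S(q, l) = ((-8 + 4*l + 4*q) + l) - 8 = (-8 + 4*q + 5*l) - 8 = -16 + 4*q + 5*l)
J(20)/(S(68, 5) - 1*1893) = -12/((-16 + 4*68 + 5*5) - 1*1893) = -12/((-16 + 272 + 25) - 1893) = -12/(281 - 1893) = -12/(-1612) = -12*(-1/1612) = 3/403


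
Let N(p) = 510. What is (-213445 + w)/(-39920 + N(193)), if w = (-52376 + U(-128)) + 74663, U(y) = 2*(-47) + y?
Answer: 2734/563 ≈ 4.8561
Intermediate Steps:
U(y) = -94 + y
w = 22065 (w = (-52376 + (-94 - 128)) + 74663 = (-52376 - 222) + 74663 = -52598 + 74663 = 22065)
(-213445 + w)/(-39920 + N(193)) = (-213445 + 22065)/(-39920 + 510) = -191380/(-39410) = -191380*(-1/39410) = 2734/563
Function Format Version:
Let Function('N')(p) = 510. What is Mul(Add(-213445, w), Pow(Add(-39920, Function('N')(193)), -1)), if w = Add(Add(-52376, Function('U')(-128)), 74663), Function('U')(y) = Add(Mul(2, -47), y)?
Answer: Rational(2734, 563) ≈ 4.8561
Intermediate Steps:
Function('U')(y) = Add(-94, y)
w = 22065 (w = Add(Add(-52376, Add(-94, -128)), 74663) = Add(Add(-52376, -222), 74663) = Add(-52598, 74663) = 22065)
Mul(Add(-213445, w), Pow(Add(-39920, Function('N')(193)), -1)) = Mul(Add(-213445, 22065), Pow(Add(-39920, 510), -1)) = Mul(-191380, Pow(-39410, -1)) = Mul(-191380, Rational(-1, 39410)) = Rational(2734, 563)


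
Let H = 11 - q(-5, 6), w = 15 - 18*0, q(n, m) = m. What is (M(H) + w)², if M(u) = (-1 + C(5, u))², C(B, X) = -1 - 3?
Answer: 1600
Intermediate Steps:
C(B, X) = -4
w = 15 (w = 15 + 0 = 15)
H = 5 (H = 11 - 1*6 = 11 - 6 = 5)
M(u) = 25 (M(u) = (-1 - 4)² = (-5)² = 25)
(M(H) + w)² = (25 + 15)² = 40² = 1600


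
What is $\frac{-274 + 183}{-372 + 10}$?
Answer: $\frac{91}{362} \approx 0.25138$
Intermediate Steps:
$\frac{-274 + 183}{-372 + 10} = - \frac{91}{-362} = \left(-91\right) \left(- \frac{1}{362}\right) = \frac{91}{362}$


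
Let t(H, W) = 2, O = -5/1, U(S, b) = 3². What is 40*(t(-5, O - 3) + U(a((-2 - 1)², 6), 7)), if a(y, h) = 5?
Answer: 440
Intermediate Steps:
U(S, b) = 9
O = -5 (O = -5*1 = -5)
40*(t(-5, O - 3) + U(a((-2 - 1)², 6), 7)) = 40*(2 + 9) = 40*11 = 440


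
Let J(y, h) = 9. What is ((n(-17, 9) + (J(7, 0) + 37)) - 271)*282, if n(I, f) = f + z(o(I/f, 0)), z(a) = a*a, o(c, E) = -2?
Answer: -59784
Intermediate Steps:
z(a) = a²
n(I, f) = 4 + f (n(I, f) = f + (-2)² = f + 4 = 4 + f)
((n(-17, 9) + (J(7, 0) + 37)) - 271)*282 = (((4 + 9) + (9 + 37)) - 271)*282 = ((13 + 46) - 271)*282 = (59 - 271)*282 = -212*282 = -59784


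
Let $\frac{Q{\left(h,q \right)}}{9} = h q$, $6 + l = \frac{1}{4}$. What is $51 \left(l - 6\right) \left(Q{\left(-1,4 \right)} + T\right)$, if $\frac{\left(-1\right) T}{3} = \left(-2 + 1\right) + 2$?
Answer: $\frac{93483}{4} \approx 23371.0$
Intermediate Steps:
$T = -3$ ($T = - 3 \left(\left(-2 + 1\right) + 2\right) = - 3 \left(-1 + 2\right) = \left(-3\right) 1 = -3$)
$l = - \frac{23}{4}$ ($l = -6 + \frac{1}{4} = - \frac{23}{4} \approx -5.75$)
$Q{\left(h,q \right)} = 9 h q$
$51 \left(l - 6\right) \left(Q{\left(-1,4 \right)} + T\right) = 51 \left(- \frac{23}{4} - 6\right) \left(9 \left(-1\right) 4 - 3\right) = 51 \left(- \frac{47 \left(-36 - 3\right)}{4}\right) = 51 \left(\left(- \frac{47}{4}\right) \left(-39\right)\right) = 51 \cdot \frac{1833}{4} = \frac{93483}{4}$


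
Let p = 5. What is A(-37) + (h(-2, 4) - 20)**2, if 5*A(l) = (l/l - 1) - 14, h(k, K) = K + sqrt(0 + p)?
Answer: 1291/5 - 32*sqrt(5) ≈ 186.65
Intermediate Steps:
h(k, K) = K + sqrt(5) (h(k, K) = K + sqrt(0 + 5) = K + sqrt(5))
A(l) = -14/5 (A(l) = ((l/l - 1) - 14)/5 = ((1 - 1) - 14)/5 = (0 - 14)/5 = (1/5)*(-14) = -14/5)
A(-37) + (h(-2, 4) - 20)**2 = -14/5 + ((4 + sqrt(5)) - 20)**2 = -14/5 + (-16 + sqrt(5))**2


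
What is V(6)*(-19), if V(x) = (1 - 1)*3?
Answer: 0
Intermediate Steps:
V(x) = 0 (V(x) = 0*3 = 0)
V(6)*(-19) = 0*(-19) = 0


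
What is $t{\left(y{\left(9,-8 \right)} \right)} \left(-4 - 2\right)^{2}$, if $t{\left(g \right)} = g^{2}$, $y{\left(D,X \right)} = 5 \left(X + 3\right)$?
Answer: $22500$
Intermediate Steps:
$y{\left(D,X \right)} = 15 + 5 X$ ($y{\left(D,X \right)} = 5 \left(3 + X\right) = 15 + 5 X$)
$t{\left(y{\left(9,-8 \right)} \right)} \left(-4 - 2\right)^{2} = \left(15 + 5 \left(-8\right)\right)^{2} \left(-4 - 2\right)^{2} = \left(15 - 40\right)^{2} \left(-6\right)^{2} = \left(-25\right)^{2} \cdot 36 = 625 \cdot 36 = 22500$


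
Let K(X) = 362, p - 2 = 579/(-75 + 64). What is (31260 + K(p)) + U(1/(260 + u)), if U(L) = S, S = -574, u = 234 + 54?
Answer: 31048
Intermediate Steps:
u = 288
p = -557/11 (p = 2 + 579/(-75 + 64) = 2 + 579/(-11) = 2 + 579*(-1/11) = 2 - 579/11 = -557/11 ≈ -50.636)
U(L) = -574
(31260 + K(p)) + U(1/(260 + u)) = (31260 + 362) - 574 = 31622 - 574 = 31048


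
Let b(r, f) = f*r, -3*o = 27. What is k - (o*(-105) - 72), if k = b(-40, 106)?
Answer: -5113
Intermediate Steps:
o = -9 (o = -1/3*27 = -9)
k = -4240 (k = 106*(-40) = -4240)
k - (o*(-105) - 72) = -4240 - (-9*(-105) - 72) = -4240 - (945 - 72) = -4240 - 1*873 = -4240 - 873 = -5113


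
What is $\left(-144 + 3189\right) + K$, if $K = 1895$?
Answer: $4940$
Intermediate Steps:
$\left(-144 + 3189\right) + K = \left(-144 + 3189\right) + 1895 = 3045 + 1895 = 4940$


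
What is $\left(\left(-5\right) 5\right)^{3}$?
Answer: $-15625$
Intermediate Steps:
$\left(\left(-5\right) 5\right)^{3} = \left(-25\right)^{3} = -15625$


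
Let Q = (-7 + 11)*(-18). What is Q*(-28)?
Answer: 2016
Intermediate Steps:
Q = -72 (Q = 4*(-18) = -72)
Q*(-28) = -72*(-28) = 2016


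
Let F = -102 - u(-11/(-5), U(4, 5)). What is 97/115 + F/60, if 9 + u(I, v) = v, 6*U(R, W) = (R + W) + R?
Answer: -6149/8280 ≈ -0.74263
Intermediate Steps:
U(R, W) = R/3 + W/6 (U(R, W) = ((R + W) + R)/6 = (W + 2*R)/6 = R/3 + W/6)
u(I, v) = -9 + v
F = -571/6 (F = -102 - (-9 + ((⅓)*4 + (⅙)*5)) = -102 - (-9 + (4/3 + ⅚)) = -102 - (-9 + 13/6) = -102 - 1*(-41/6) = -102 + 41/6 = -571/6 ≈ -95.167)
97/115 + F/60 = 97/115 - 571/6/60 = 97*(1/115) - 571/6*1/60 = 97/115 - 571/360 = -6149/8280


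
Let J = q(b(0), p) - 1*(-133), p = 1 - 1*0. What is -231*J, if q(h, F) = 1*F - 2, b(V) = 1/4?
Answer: -30492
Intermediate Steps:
p = 1 (p = 1 + 0 = 1)
b(V) = ¼
q(h, F) = -2 + F (q(h, F) = F - 2 = -2 + F)
J = 132 (J = (-2 + 1) - 1*(-133) = -1 + 133 = 132)
-231*J = -231*132 = -30492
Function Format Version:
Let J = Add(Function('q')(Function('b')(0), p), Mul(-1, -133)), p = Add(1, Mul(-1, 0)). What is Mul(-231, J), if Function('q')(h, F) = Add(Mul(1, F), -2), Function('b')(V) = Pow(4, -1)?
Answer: -30492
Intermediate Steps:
p = 1 (p = Add(1, 0) = 1)
Function('b')(V) = Rational(1, 4)
Function('q')(h, F) = Add(-2, F) (Function('q')(h, F) = Add(F, -2) = Add(-2, F))
J = 132 (J = Add(Add(-2, 1), Mul(-1, -133)) = Add(-1, 133) = 132)
Mul(-231, J) = Mul(-231, 132) = -30492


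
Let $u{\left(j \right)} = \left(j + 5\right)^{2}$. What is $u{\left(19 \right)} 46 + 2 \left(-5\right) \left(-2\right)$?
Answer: $26516$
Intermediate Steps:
$u{\left(j \right)} = \left(5 + j\right)^{2}$
$u{\left(19 \right)} 46 + 2 \left(-5\right) \left(-2\right) = \left(5 + 19\right)^{2} \cdot 46 + 2 \left(-5\right) \left(-2\right) = 24^{2} \cdot 46 - -20 = 576 \cdot 46 + 20 = 26496 + 20 = 26516$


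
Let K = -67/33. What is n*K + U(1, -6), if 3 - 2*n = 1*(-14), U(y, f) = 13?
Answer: -281/66 ≈ -4.2576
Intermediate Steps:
K = -67/33 (K = -67*1/33 = -67/33 ≈ -2.0303)
n = 17/2 (n = 3/2 - (-14)/2 = 3/2 - ½*(-14) = 3/2 + 7 = 17/2 ≈ 8.5000)
n*K + U(1, -6) = (17/2)*(-67/33) + 13 = -1139/66 + 13 = -281/66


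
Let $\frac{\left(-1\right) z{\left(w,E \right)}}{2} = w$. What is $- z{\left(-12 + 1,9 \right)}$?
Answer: $-22$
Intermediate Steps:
$z{\left(w,E \right)} = - 2 w$
$- z{\left(-12 + 1,9 \right)} = - \left(-2\right) \left(-12 + 1\right) = - \left(-2\right) \left(-11\right) = \left(-1\right) 22 = -22$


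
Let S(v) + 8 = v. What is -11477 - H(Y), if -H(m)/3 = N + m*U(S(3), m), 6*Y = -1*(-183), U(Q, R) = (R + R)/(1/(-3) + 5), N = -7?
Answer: -288455/28 ≈ -10302.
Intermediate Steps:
S(v) = -8 + v
U(Q, R) = 3*R/7 (U(Q, R) = (2*R)/(-⅓ + 5) = (2*R)/(14/3) = (2*R)*(3/14) = 3*R/7)
Y = 61/2 (Y = (-1*(-183))/6 = (⅙)*183 = 61/2 ≈ 30.500)
H(m) = 21 - 9*m²/7 (H(m) = -3*(-7 + m*(3*m/7)) = -3*(-7 + 3*m²/7) = 21 - 9*m²/7)
-11477 - H(Y) = -11477 - (21 - 9*(61/2)²/7) = -11477 - (21 - 9/7*3721/4) = -11477 - (21 - 33489/28) = -11477 - 1*(-32901/28) = -11477 + 32901/28 = -288455/28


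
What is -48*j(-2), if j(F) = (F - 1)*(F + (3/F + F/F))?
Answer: -360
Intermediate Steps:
j(F) = (-1 + F)*(1 + F + 3/F) (j(F) = (-1 + F)*(F + (3/F + 1)) = (-1 + F)*(F + (1 + 3/F)) = (-1 + F)*(1 + F + 3/F))
-48*j(-2) = -48*(2 + (-2)**2 - 3/(-2)) = -48*(2 + 4 - 3*(-1/2)) = -48*(2 + 4 + 3/2) = -48*15/2 = -360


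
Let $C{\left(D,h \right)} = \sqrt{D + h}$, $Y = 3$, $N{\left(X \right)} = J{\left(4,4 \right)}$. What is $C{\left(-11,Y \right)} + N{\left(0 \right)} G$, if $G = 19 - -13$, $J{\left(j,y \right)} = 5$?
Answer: $160 + 2 i \sqrt{2} \approx 160.0 + 2.8284 i$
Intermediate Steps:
$N{\left(X \right)} = 5$
$G = 32$ ($G = 19 + 13 = 32$)
$C{\left(-11,Y \right)} + N{\left(0 \right)} G = \sqrt{-11 + 3} + 5 \cdot 32 = \sqrt{-8} + 160 = 2 i \sqrt{2} + 160 = 160 + 2 i \sqrt{2}$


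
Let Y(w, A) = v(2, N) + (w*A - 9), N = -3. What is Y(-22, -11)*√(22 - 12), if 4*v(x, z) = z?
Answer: 929*√10/4 ≈ 734.44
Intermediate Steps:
v(x, z) = z/4
Y(w, A) = -39/4 + A*w (Y(w, A) = (¼)*(-3) + (w*A - 9) = -¾ + (A*w - 9) = -¾ + (-9 + A*w) = -39/4 + A*w)
Y(-22, -11)*√(22 - 12) = (-39/4 - 11*(-22))*√(22 - 12) = (-39/4 + 242)*√10 = 929*√10/4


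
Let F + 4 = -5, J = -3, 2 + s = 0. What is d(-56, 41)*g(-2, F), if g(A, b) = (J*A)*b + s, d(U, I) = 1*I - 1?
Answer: -2240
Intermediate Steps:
s = -2 (s = -2 + 0 = -2)
F = -9 (F = -4 - 5 = -9)
d(U, I) = -1 + I (d(U, I) = I - 1 = -1 + I)
g(A, b) = -2 - 3*A*b (g(A, b) = (-3*A)*b - 2 = -3*A*b - 2 = -2 - 3*A*b)
d(-56, 41)*g(-2, F) = (-1 + 41)*(-2 - 3*(-2)*(-9)) = 40*(-2 - 54) = 40*(-56) = -2240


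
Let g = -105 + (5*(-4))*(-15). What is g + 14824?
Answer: 15019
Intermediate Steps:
g = 195 (g = -105 - 20*(-15) = -105 + 300 = 195)
g + 14824 = 195 + 14824 = 15019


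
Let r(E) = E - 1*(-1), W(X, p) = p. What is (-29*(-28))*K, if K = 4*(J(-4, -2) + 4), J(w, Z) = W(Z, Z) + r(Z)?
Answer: 3248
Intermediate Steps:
r(E) = 1 + E (r(E) = E + 1 = 1 + E)
J(w, Z) = 1 + 2*Z (J(w, Z) = Z + (1 + Z) = 1 + 2*Z)
K = 4 (K = 4*((1 + 2*(-2)) + 4) = 4*((1 - 4) + 4) = 4*(-3 + 4) = 4*1 = 4)
(-29*(-28))*K = -29*(-28)*4 = 812*4 = 3248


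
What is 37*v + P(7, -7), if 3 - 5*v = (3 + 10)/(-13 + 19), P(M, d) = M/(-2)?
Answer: 8/3 ≈ 2.6667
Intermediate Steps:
P(M, d) = -M/2 (P(M, d) = M*(-½) = -M/2)
v = ⅙ (v = ⅗ - (3 + 10)/(5*(-13 + 19)) = ⅗ - 13/(5*6) = ⅗ - ⅕*13/6 = ⅗ - 13/30 = ⅙ ≈ 0.16667)
37*v + P(7, -7) = 37*(⅙) - ½*7 = 37/6 - 7/2 = 8/3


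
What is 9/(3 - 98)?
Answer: -9/95 ≈ -0.094737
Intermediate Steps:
9/(3 - 98) = 9/(-95) = 9*(-1/95) = -9/95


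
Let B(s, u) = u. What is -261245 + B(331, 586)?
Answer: -260659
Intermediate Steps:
-261245 + B(331, 586) = -261245 + 586 = -260659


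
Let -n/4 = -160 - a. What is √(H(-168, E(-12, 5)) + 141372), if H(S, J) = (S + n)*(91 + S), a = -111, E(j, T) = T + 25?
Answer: 4*√8701 ≈ 373.12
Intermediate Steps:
E(j, T) = 25 + T
n = 196 (n = -4*(-160 - 1*(-111)) = -4*(-160 + 111) = -4*(-49) = 196)
H(S, J) = (91 + S)*(196 + S) (H(S, J) = (S + 196)*(91 + S) = (196 + S)*(91 + S) = (91 + S)*(196 + S))
√(H(-168, E(-12, 5)) + 141372) = √((17836 + (-168)² + 287*(-168)) + 141372) = √((17836 + 28224 - 48216) + 141372) = √(-2156 + 141372) = √139216 = 4*√8701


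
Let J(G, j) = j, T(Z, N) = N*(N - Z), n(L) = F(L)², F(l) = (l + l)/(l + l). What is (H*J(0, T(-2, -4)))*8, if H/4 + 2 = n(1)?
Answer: -256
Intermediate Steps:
F(l) = 1 (F(l) = (2*l)/((2*l)) = (2*l)*(1/(2*l)) = 1)
n(L) = 1 (n(L) = 1² = 1)
H = -4 (H = -8 + 4*1 = -8 + 4 = -4)
(H*J(0, T(-2, -4)))*8 = -(-16)*(-4 - 1*(-2))*8 = -(-16)*(-4 + 2)*8 = -(-16)*(-2)*8 = -4*8*8 = -32*8 = -256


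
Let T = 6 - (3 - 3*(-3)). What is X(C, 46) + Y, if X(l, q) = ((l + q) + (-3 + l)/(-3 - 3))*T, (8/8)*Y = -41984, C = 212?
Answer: -43323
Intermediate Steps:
Y = -41984
T = -6 (T = 6 - (3 + 9) = 6 - 1*12 = 6 - 12 = -6)
X(l, q) = -3 - 6*q - 5*l (X(l, q) = ((l + q) + (-3 + l)/(-3 - 3))*(-6) = ((l + q) + (-3 + l)/(-6))*(-6) = ((l + q) + (-3 + l)*(-⅙))*(-6) = ((l + q) + (½ - l/6))*(-6) = (½ + q + 5*l/6)*(-6) = -3 - 6*q - 5*l)
X(C, 46) + Y = (-3 - 6*46 - 5*212) - 41984 = (-3 - 276 - 1060) - 41984 = -1339 - 41984 = -43323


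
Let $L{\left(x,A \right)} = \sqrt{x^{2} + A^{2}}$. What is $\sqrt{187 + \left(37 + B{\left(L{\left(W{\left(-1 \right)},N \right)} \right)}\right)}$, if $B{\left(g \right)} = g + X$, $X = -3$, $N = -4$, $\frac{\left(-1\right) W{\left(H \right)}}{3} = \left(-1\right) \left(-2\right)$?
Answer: $\sqrt{221 + 2 \sqrt{13}} \approx 15.107$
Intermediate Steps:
$W{\left(H \right)} = -6$ ($W{\left(H \right)} = - 3 \left(\left(-1\right) \left(-2\right)\right) = \left(-3\right) 2 = -6$)
$L{\left(x,A \right)} = \sqrt{A^{2} + x^{2}}$
$B{\left(g \right)} = -3 + g$ ($B{\left(g \right)} = g - 3 = -3 + g$)
$\sqrt{187 + \left(37 + B{\left(L{\left(W{\left(-1 \right)},N \right)} \right)}\right)} = \sqrt{187 + \left(37 - \left(3 - \sqrt{\left(-4\right)^{2} + \left(-6\right)^{2}}\right)\right)} = \sqrt{187 + \left(37 - \left(3 - \sqrt{16 + 36}\right)\right)} = \sqrt{187 + \left(37 - \left(3 - \sqrt{52}\right)\right)} = \sqrt{187 + \left(37 - \left(3 - 2 \sqrt{13}\right)\right)} = \sqrt{187 + \left(34 + 2 \sqrt{13}\right)} = \sqrt{221 + 2 \sqrt{13}}$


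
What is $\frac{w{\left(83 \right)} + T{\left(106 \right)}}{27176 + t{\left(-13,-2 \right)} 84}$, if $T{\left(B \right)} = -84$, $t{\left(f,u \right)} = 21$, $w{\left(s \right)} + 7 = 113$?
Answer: $\frac{11}{14470} \approx 0.00076019$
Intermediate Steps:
$w{\left(s \right)} = 106$ ($w{\left(s \right)} = -7 + 113 = 106$)
$\frac{w{\left(83 \right)} + T{\left(106 \right)}}{27176 + t{\left(-13,-2 \right)} 84} = \frac{106 - 84}{27176 + 21 \cdot 84} = \frac{22}{27176 + 1764} = \frac{22}{28940} = 22 \cdot \frac{1}{28940} = \frac{11}{14470}$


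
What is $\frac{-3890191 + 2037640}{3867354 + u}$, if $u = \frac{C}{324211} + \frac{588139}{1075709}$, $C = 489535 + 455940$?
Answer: $- \frac{215363185308622683}{449588930050635050} \approx -0.47902$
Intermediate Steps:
$C = 945475$
$u = \frac{1207737100104}{348756690599}$ ($u = \frac{945475}{324211} + \frac{588139}{1075709} = \frac{1207737100104}{348756690599} \approx 3.463$)
$\frac{-3890191 + 2037640}{3867354 + u} = \frac{-3890191 + 2037640}{3867354 + \frac{1207737100104}{348756690599}} = - \frac{1852551}{\frac{1348766790151905150}{348756690599}} = \left(-1852551\right) \frac{348756690599}{1348766790151905150} = - \frac{215363185308622683}{449588930050635050}$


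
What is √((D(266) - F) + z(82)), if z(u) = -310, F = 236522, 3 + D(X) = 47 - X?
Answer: I*√237054 ≈ 486.88*I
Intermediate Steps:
D(X) = 44 - X (D(X) = -3 + (47 - X) = 44 - X)
√((D(266) - F) + z(82)) = √(((44 - 1*266) - 1*236522) - 310) = √(((44 - 266) - 236522) - 310) = √((-222 - 236522) - 310) = √(-236744 - 310) = √(-237054) = I*√237054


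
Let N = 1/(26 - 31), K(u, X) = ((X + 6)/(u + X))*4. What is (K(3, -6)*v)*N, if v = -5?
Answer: 0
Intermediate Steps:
K(u, X) = 4*(6 + X)/(X + u) (K(u, X) = ((6 + X)/(X + u))*4 = 4*(6 + X)/(X + u))
N = -1/5 (N = 1/(-5) = -1/5 ≈ -0.20000)
(K(3, -6)*v)*N = ((4*(6 - 6)/(-6 + 3))*(-5))*(-1/5) = ((4*0/(-3))*(-5))*(-1/5) = ((4*(-1/3)*0)*(-5))*(-1/5) = (0*(-5))*(-1/5) = 0*(-1/5) = 0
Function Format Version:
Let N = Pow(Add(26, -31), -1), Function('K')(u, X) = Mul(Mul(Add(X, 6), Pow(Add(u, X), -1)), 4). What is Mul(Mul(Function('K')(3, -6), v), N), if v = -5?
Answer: 0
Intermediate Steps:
Function('K')(u, X) = Mul(4, Pow(Add(X, u), -1), Add(6, X)) (Function('K')(u, X) = Mul(Mul(Add(6, X), Pow(Add(X, u), -1)), 4) = Mul(Mul(Pow(Add(X, u), -1), Add(6, X)), 4) = Mul(4, Pow(Add(X, u), -1), Add(6, X)))
N = Rational(-1, 5) (N = Pow(-5, -1) = Rational(-1, 5) ≈ -0.20000)
Mul(Mul(Function('K')(3, -6), v), N) = Mul(Mul(Mul(4, Pow(Add(-6, 3), -1), Add(6, -6)), -5), Rational(-1, 5)) = Mul(Mul(Mul(4, Pow(-3, -1), 0), -5), Rational(-1, 5)) = Mul(Mul(Mul(4, Rational(-1, 3), 0), -5), Rational(-1, 5)) = Mul(Mul(0, -5), Rational(-1, 5)) = Mul(0, Rational(-1, 5)) = 0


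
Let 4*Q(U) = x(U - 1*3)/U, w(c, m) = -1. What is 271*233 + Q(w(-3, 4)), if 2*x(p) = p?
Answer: 126287/2 ≈ 63144.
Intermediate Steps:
x(p) = p/2
Q(U) = (-3/2 + U/2)/(4*U) (Q(U) = (((U - 1*3)/2)/U)/4 = (((U - 3)/2)/U)/4 = (((-3 + U)/2)/U)/4 = ((-3/2 + U/2)/U)/4 = (-3/2 + U/2)/(4*U))
271*233 + Q(w(-3, 4)) = 271*233 + (1/8)*(-3 - 1)/(-1) = 63143 + (1/8)*(-1)*(-4) = 63143 + 1/2 = 126287/2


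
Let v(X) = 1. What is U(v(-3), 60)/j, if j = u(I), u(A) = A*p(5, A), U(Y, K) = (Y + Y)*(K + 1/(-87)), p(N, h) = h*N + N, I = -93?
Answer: 5219/1860930 ≈ 0.0028045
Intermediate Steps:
p(N, h) = N + N*h (p(N, h) = N*h + N = N + N*h)
U(Y, K) = 2*Y*(-1/87 + K) (U(Y, K) = (2*Y)*(K - 1/87) = (2*Y)*(-1/87 + K) = 2*Y*(-1/87 + K))
u(A) = A*(5 + 5*A) (u(A) = A*(5*(1 + A)) = A*(5 + 5*A))
j = 42780 (j = 5*(-93)*(1 - 93) = 5*(-93)*(-92) = 42780)
U(v(-3), 60)/j = ((2/87)*1*(-1 + 87*60))/42780 = ((2/87)*1*(-1 + 5220))*(1/42780) = ((2/87)*1*5219)*(1/42780) = (10438/87)*(1/42780) = 5219/1860930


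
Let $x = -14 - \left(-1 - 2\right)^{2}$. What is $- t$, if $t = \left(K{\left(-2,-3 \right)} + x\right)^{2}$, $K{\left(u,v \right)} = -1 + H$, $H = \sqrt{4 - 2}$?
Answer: $-578 + 48 \sqrt{2} \approx -510.12$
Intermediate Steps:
$H = \sqrt{2} \approx 1.4142$
$K{\left(u,v \right)} = -1 + \sqrt{2}$
$x = -23$ ($x = -14 - \left(-3\right)^{2} = -14 - 9 = -23$)
$t = \left(-24 + \sqrt{2}\right)^{2}$ ($t = \left(\left(-1 + \sqrt{2}\right) - 23\right)^{2} = \left(-24 + \sqrt{2}\right)^{2} \approx 510.12$)
$- t = - \left(24 - \sqrt{2}\right)^{2}$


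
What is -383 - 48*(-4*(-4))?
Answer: -1151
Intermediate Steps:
-383 - 48*(-4*(-4)) = -383 - 48*16 = -383 - 1*768 = -383 - 768 = -1151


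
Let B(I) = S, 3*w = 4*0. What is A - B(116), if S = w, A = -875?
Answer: -875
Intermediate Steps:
w = 0 (w = (4*0)/3 = (⅓)*0 = 0)
S = 0
B(I) = 0
A - B(116) = -875 - 1*0 = -875 + 0 = -875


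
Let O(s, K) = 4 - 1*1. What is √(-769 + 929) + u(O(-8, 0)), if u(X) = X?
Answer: 3 + 4*√10 ≈ 15.649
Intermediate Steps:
O(s, K) = 3 (O(s, K) = 4 - 1 = 3)
√(-769 + 929) + u(O(-8, 0)) = √(-769 + 929) + 3 = √160 + 3 = 4*√10 + 3 = 3 + 4*√10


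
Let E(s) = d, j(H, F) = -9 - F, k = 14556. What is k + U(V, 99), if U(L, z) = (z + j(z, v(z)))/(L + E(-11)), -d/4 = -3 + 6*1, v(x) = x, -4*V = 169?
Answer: 3158688/217 ≈ 14556.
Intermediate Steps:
V = -169/4 (V = -¼*169 = -169/4 ≈ -42.250)
d = -12 (d = -4*(-3 + 6*1) = -4*(-3 + 6) = -4*3 = -12)
E(s) = -12
U(L, z) = -9/(-12 + L) (U(L, z) = (z + (-9 - z))/(L - 12) = -9/(-12 + L))
k + U(V, 99) = 14556 - 9/(-12 - 169/4) = 14556 - 9/(-217/4) = 14556 - 9*(-4/217) = 14556 + 36/217 = 3158688/217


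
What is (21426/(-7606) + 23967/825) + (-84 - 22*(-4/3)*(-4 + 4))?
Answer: -60413208/1045825 ≈ -57.766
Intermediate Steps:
(21426/(-7606) + 23967/825) + (-84 - 22*(-4/3)*(-4 + 4)) = (21426*(-1/7606) + 23967*(1/825)) + (-84 - 22*(-4*⅓)*0) = (-10713/3803 + 7989/275) + (-84 - (-88)*0/3) = 27436092/1045825 + (-84 - 22*0) = 27436092/1045825 + (-84 + 0) = 27436092/1045825 - 84 = -60413208/1045825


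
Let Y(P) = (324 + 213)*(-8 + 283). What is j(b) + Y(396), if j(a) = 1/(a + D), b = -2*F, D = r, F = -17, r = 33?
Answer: 9894226/67 ≈ 1.4768e+5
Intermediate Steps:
D = 33
Y(P) = 147675 (Y(P) = 537*275 = 147675)
b = 34 (b = -2*(-17) = 34)
j(a) = 1/(33 + a) (j(a) = 1/(a + 33) = 1/(33 + a))
j(b) + Y(396) = 1/(33 + 34) + 147675 = 1/67 + 147675 = 9894226/67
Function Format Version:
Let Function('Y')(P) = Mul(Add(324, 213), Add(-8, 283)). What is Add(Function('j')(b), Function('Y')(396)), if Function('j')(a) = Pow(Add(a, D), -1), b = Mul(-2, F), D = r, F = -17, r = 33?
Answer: Rational(9894226, 67) ≈ 1.4768e+5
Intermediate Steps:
D = 33
Function('Y')(P) = 147675 (Function('Y')(P) = Mul(537, 275) = 147675)
b = 34 (b = Mul(-2, -17) = 34)
Function('j')(a) = Pow(Add(33, a), -1) (Function('j')(a) = Pow(Add(a, 33), -1) = Pow(Add(33, a), -1))
Add(Function('j')(b), Function('Y')(396)) = Add(Pow(Add(33, 34), -1), 147675) = Add(Pow(67, -1), 147675) = Add(Rational(1, 67), 147675) = Rational(9894226, 67)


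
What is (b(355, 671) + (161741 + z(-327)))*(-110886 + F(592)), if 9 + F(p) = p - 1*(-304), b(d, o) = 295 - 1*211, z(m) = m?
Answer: -17764618502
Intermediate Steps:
b(d, o) = 84 (b(d, o) = 295 - 211 = 84)
F(p) = 295 + p (F(p) = -9 + (p - 1*(-304)) = -9 + (p + 304) = -9 + (304 + p) = 295 + p)
(b(355, 671) + (161741 + z(-327)))*(-110886 + F(592)) = (84 + (161741 - 327))*(-110886 + (295 + 592)) = (84 + 161414)*(-110886 + 887) = 161498*(-109999) = -17764618502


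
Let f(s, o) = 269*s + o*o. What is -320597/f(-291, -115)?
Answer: 320597/65054 ≈ 4.9282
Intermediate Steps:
f(s, o) = o**2 + 269*s (f(s, o) = 269*s + o**2 = o**2 + 269*s)
-320597/f(-291, -115) = -320597/((-115)**2 + 269*(-291)) = -320597/(13225 - 78279) = -320597/(-65054) = -320597*(-1/65054) = 320597/65054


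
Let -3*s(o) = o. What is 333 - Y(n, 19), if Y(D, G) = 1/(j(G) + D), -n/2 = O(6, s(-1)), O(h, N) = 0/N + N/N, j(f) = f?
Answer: 5660/17 ≈ 332.94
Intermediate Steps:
s(o) = -o/3
O(h, N) = 1 (O(h, N) = 0 + 1 = 1)
n = -2 (n = -2*1 = -2)
Y(D, G) = 1/(D + G) (Y(D, G) = 1/(G + D) = 1/(D + G))
333 - Y(n, 19) = 333 - 1/(-2 + 19) = 333 - 1/17 = 5660/17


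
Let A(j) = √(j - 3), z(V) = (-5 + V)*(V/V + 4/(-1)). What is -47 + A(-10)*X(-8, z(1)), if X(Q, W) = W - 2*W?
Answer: -47 - 12*I*√13 ≈ -47.0 - 43.267*I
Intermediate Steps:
z(V) = 15 - 3*V (z(V) = (-5 + V)*(1 + 4*(-1)) = (-5 + V)*(1 - 4) = (-5 + V)*(-3) = 15 - 3*V)
X(Q, W) = -W
A(j) = √(-3 + j)
-47 + A(-10)*X(-8, z(1)) = -47 + √(-3 - 10)*(-(15 - 3*1)) = -47 + √(-13)*(-(15 - 3)) = -47 + (I*√13)*(-1*12) = -47 + (I*√13)*(-12) = -47 - 12*I*√13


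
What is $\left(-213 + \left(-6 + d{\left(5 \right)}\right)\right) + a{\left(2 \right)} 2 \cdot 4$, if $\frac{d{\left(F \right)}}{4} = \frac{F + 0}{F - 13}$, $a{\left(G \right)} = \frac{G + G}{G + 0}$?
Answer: $- \frac{411}{2} \approx -205.5$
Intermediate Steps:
$a{\left(G \right)} = 2$ ($a{\left(G \right)} = \frac{2 G}{G} = 2$)
$d{\left(F \right)} = \frac{4 F}{-13 + F}$ ($d{\left(F \right)} = 4 \frac{F + 0}{F - 13} = 4 \frac{F}{-13 + F} = \frac{4 F}{-13 + F}$)
$\left(-213 + \left(-6 + d{\left(5 \right)}\right)\right) + a{\left(2 \right)} 2 \cdot 4 = \left(-213 - \left(6 - \frac{20}{-13 + 5}\right)\right) + 2 \cdot 2 \cdot 4 = \left(-213 - \left(6 - \frac{20}{-8}\right)\right) + 4 \cdot 4 = \left(-213 - \left(6 - - \frac{5}{2}\right)\right) + 16 = \left(-213 - \frac{17}{2}\right) + 16 = - \frac{443}{2} + 16 = - \frac{411}{2}$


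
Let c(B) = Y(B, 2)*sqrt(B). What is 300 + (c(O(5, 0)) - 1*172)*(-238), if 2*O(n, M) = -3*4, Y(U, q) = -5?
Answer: 41236 + 1190*I*sqrt(6) ≈ 41236.0 + 2914.9*I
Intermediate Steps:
O(n, M) = -6 (O(n, M) = (-3*4)/2 = (1/2)*(-12) = -6)
c(B) = -5*sqrt(B)
300 + (c(O(5, 0)) - 1*172)*(-238) = 300 + (-5*I*sqrt(6) - 1*172)*(-238) = 300 + (-5*I*sqrt(6) - 172)*(-238) = 300 + (-172 - 5*I*sqrt(6))*(-238) = 300 + (40936 + 1190*I*sqrt(6)) = 41236 + 1190*I*sqrt(6)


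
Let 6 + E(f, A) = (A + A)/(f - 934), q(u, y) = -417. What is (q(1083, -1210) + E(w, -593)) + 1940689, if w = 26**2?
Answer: 250294907/129 ≈ 1.9403e+6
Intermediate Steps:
w = 676
E(f, A) = -6 + 2*A/(-934 + f) (E(f, A) = -6 + (A + A)/(f - 934) = -6 + (2*A)/(-934 + f) = -6 + 2*A/(-934 + f))
(q(1083, -1210) + E(w, -593)) + 1940689 = (-417 + 2*(2802 - 593 - 3*676)/(-934 + 676)) + 1940689 = (-417 + 2*(2802 - 593 - 2028)/(-258)) + 1940689 = (-417 + 2*(-1/258)*181) + 1940689 = (-417 - 181/129) + 1940689 = -53974/129 + 1940689 = 250294907/129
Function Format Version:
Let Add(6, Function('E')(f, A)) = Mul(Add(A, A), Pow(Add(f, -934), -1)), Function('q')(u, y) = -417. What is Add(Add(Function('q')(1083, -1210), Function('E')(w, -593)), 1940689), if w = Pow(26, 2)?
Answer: Rational(250294907, 129) ≈ 1.9403e+6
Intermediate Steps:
w = 676
Function('E')(f, A) = Add(-6, Mul(2, A, Pow(Add(-934, f), -1))) (Function('E')(f, A) = Add(-6, Mul(Add(A, A), Pow(Add(f, -934), -1))) = Add(-6, Mul(Mul(2, A), Pow(Add(-934, f), -1))) = Add(-6, Mul(2, A, Pow(Add(-934, f), -1))))
Add(Add(Function('q')(1083, -1210), Function('E')(w, -593)), 1940689) = Add(Add(-417, Mul(2, Pow(Add(-934, 676), -1), Add(2802, -593, Mul(-3, 676)))), 1940689) = Add(Add(-417, Mul(2, Pow(-258, -1), Add(2802, -593, -2028))), 1940689) = Add(Add(-417, Mul(2, Rational(-1, 258), 181)), 1940689) = Add(Add(-417, Rational(-181, 129)), 1940689) = Add(Rational(-53974, 129), 1940689) = Rational(250294907, 129)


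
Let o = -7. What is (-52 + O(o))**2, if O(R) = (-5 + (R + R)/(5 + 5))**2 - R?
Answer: 10201/625 ≈ 16.322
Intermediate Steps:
O(R) = (-5 + R/5)**2 - R (O(R) = (-5 + (2*R)/10)**2 - R = (-5 + (2*R)*(1/10))**2 - R = (-5 + R/5)**2 - R)
(-52 + O(o))**2 = (-52 + (-1*(-7) + (-25 - 7)**2/25))**2 = (-52 + (7 + (1/25)*(-32)**2))**2 = (-52 + (7 + (1/25)*1024))**2 = (-52 + (7 + 1024/25))**2 = (-52 + 1199/25)**2 = (-101/25)**2 = 10201/625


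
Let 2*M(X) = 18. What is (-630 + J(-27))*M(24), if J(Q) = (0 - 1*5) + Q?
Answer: -5958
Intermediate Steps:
M(X) = 9 (M(X) = (½)*18 = 9)
J(Q) = -5 + Q (J(Q) = (0 - 5) + Q = -5 + Q)
(-630 + J(-27))*M(24) = (-630 + (-5 - 27))*9 = (-630 - 32)*9 = -662*9 = -5958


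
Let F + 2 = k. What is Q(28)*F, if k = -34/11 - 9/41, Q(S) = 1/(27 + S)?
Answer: -479/4961 ≈ -0.096553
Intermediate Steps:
k = -1493/451 (k = -34*1/11 - 9*1/41 = -34/11 - 9/41 = -1493/451 ≈ -3.3104)
F = -2395/451 (F = -2 - 1493/451 = -2395/451 ≈ -5.3104)
Q(28)*F = -2395/451/(27 + 28) = -2395/451/55 = (1/55)*(-2395/451) = -479/4961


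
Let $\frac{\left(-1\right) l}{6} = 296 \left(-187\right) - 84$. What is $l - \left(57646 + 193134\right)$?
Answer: $81836$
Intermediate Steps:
$l = 332616$ ($l = - 6 \left(296 \left(-187\right) - 84\right) = - 6 \left(-55352 - 84\right) = \left(-6\right) \left(-55436\right) = 332616$)
$l - \left(57646 + 193134\right) = 332616 - \left(57646 + 193134\right) = 332616 - 250780 = 81836$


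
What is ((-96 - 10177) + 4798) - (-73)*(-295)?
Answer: -27010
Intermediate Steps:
((-96 - 10177) + 4798) - (-73)*(-295) = (-10273 + 4798) - 1*21535 = -5475 - 21535 = -27010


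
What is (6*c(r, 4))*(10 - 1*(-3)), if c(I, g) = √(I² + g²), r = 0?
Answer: 312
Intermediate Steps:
(6*c(r, 4))*(10 - 1*(-3)) = (6*√(0² + 4²))*(10 - 1*(-3)) = (6*√(0 + 16))*(10 + 3) = (6*√16)*13 = (6*4)*13 = 24*13 = 312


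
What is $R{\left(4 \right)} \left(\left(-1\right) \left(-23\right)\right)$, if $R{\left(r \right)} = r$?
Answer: $92$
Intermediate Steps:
$R{\left(4 \right)} \left(\left(-1\right) \left(-23\right)\right) = 4 \left(\left(-1\right) \left(-23\right)\right) = 4 \cdot 23 = 92$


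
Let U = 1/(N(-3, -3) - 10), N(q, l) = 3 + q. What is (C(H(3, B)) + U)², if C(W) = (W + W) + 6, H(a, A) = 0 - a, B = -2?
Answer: 1/100 ≈ 0.010000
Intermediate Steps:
H(a, A) = -a
C(W) = 6 + 2*W (C(W) = 2*W + 6 = 6 + 2*W)
U = -⅒ (U = 1/((3 - 3) - 10) = 1/(0 - 10) = 1/(-10) = -⅒ ≈ -0.10000)
(C(H(3, B)) + U)² = ((6 + 2*(-1*3)) - ⅒)² = ((6 + 2*(-3)) - ⅒)² = ((6 - 6) - ⅒)² = (0 - ⅒)² = (-⅒)² = 1/100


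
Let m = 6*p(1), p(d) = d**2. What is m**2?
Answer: 36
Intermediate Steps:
m = 6 (m = 6*1**2 = 6*1 = 6)
m**2 = 6**2 = 36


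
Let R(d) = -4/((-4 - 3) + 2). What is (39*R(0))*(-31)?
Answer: -4836/5 ≈ -967.20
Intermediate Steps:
R(d) = 4/5 (R(d) = -4/(-7 + 2) = -4/(-5) = -4*(-1/5) = 4/5)
(39*R(0))*(-31) = (39*(4/5))*(-31) = (156/5)*(-31) = -4836/5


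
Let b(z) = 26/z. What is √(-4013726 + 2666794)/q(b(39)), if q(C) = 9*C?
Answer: I*√336733/3 ≈ 193.43*I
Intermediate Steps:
√(-4013726 + 2666794)/q(b(39)) = √(-4013726 + 2666794)/((9*(26/39))) = √(-1346932)/((9*(26*(1/39)))) = (2*I*√336733)/((9*(⅔))) = (2*I*√336733)/6 = (2*I*√336733)*(⅙) = I*√336733/3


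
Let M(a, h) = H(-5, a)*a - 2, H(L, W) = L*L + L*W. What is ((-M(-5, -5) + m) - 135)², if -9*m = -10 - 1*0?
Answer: 1129969/81 ≈ 13950.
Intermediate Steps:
H(L, W) = L² + L*W
M(a, h) = -2 + a*(25 - 5*a) (M(a, h) = (-5*(-5 + a))*a - 2 = (25 - 5*a)*a - 2 = a*(25 - 5*a) - 2 = -2 + a*(25 - 5*a))
m = 10/9 (m = -(-10 - 1*0)/9 = -(-10 + 0)/9 = -⅑*(-10) = 10/9 ≈ 1.1111)
((-M(-5, -5) + m) - 135)² = ((-(-2 + 5*(-5)*(5 - 1*(-5))) + 10/9) - 135)² = ((-(-2 + 5*(-5)*(5 + 5)) + 10/9) - 135)² = ((-(-2 + 5*(-5)*10) + 10/9) - 135)² = ((-(-2 - 250) + 10/9) - 135)² = ((-1*(-252) + 10/9) - 135)² = ((252 + 10/9) - 135)² = (2278/9 - 135)² = (1063/9)² = 1129969/81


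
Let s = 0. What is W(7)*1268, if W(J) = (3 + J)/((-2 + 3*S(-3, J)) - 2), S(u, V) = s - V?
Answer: -2536/5 ≈ -507.20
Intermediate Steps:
S(u, V) = -V (S(u, V) = 0 - V = -V)
W(J) = (3 + J)/(-4 - 3*J) (W(J) = (3 + J)/((-2 + 3*(-J)) - 2) = (3 + J)/((-2 - 3*J) - 2) = (3 + J)/(-4 - 3*J))
W(7)*1268 = ((3 + 7)/(-4 - 3*7))*1268 = (10/(-4 - 21))*1268 = (10/(-25))*1268 = -1/25*10*1268 = -2/5*1268 = -2536/5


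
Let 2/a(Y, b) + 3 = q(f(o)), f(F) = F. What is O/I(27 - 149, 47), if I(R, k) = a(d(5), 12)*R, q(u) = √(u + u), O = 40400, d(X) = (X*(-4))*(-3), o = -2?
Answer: 30300/61 - 20200*I/61 ≈ 496.72 - 331.15*I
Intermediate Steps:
d(X) = 12*X (d(X) = -4*X*(-3) = 12*X)
q(u) = √2*√u (q(u) = √(2*u) = √2*√u)
a(Y, b) = 2*(-3 - 2*I)/13 (a(Y, b) = 2/(-3 + √2*√(-2)) = 2/(-3 + √2*(I*√2)) = 2/(-3 + 2*I) = 2*((-3 - 2*I)/13) = 2*(-3 - 2*I)/13)
I(R, k) = R*(-6/13 - 4*I/13) (I(R, k) = (-6/13 - 4*I/13)*R = R*(-6/13 - 4*I/13))
O/I(27 - 149, 47) = 40400/((-2*(27 - 149)*(3 + 2*I)/13)) = 40400/((-2/13*(-122)*(3 + 2*I))) = 40400/(732/13 + 488*I/13) = 40400*(13*(732/13 - 488*I/13)/59536) = 32825*(732/13 - 488*I/13)/3721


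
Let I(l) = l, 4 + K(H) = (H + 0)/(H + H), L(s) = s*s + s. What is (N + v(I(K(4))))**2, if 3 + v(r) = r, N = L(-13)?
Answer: 89401/4 ≈ 22350.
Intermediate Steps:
L(s) = s + s**2 (L(s) = s**2 + s = s + s**2)
K(H) = -7/2 (K(H) = -4 + (H + 0)/(H + H) = -4 + H/((2*H)) = -4 + H*(1/(2*H)) = -4 + 1/2 = -7/2)
N = 156 (N = -13*(1 - 13) = -13*(-12) = 156)
v(r) = -3 + r
(N + v(I(K(4))))**2 = (156 + (-3 - 7/2))**2 = (156 - 13/2)**2 = (299/2)**2 = 89401/4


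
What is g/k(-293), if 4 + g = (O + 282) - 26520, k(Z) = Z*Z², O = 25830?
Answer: 412/25153757 ≈ 1.6379e-5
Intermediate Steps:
k(Z) = Z³
g = -412 (g = -4 + ((25830 + 282) - 26520) = -4 + (26112 - 26520) = -4 - 408 = -412)
g/k(-293) = -412/((-293)³) = -412/(-25153757) = -412*(-1/25153757) = 412/25153757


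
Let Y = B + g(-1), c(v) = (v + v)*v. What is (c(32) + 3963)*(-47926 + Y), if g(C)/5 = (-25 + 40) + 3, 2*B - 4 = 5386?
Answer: -271342551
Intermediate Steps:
B = 2695 (B = 2 + (½)*5386 = 2 + 2693 = 2695)
g(C) = 90 (g(C) = 5*((-25 + 40) + 3) = 5*(15 + 3) = 5*18 = 90)
c(v) = 2*v² (c(v) = (2*v)*v = 2*v²)
Y = 2785 (Y = 2695 + 90 = 2785)
(c(32) + 3963)*(-47926 + Y) = (2*32² + 3963)*(-47926 + 2785) = (2*1024 + 3963)*(-45141) = (2048 + 3963)*(-45141) = 6011*(-45141) = -271342551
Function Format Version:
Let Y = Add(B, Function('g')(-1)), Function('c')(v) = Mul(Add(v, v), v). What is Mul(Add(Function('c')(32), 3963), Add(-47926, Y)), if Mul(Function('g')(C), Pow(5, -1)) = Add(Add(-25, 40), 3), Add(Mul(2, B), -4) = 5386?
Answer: -271342551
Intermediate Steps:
B = 2695 (B = Add(2, Mul(Rational(1, 2), 5386)) = Add(2, 2693) = 2695)
Function('g')(C) = 90 (Function('g')(C) = Mul(5, Add(Add(-25, 40), 3)) = Mul(5, Add(15, 3)) = Mul(5, 18) = 90)
Function('c')(v) = Mul(2, Pow(v, 2)) (Function('c')(v) = Mul(Mul(2, v), v) = Mul(2, Pow(v, 2)))
Y = 2785 (Y = Add(2695, 90) = 2785)
Mul(Add(Function('c')(32), 3963), Add(-47926, Y)) = Mul(Add(Mul(2, Pow(32, 2)), 3963), Add(-47926, 2785)) = Mul(Add(Mul(2, 1024), 3963), -45141) = Mul(Add(2048, 3963), -45141) = Mul(6011, -45141) = -271342551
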